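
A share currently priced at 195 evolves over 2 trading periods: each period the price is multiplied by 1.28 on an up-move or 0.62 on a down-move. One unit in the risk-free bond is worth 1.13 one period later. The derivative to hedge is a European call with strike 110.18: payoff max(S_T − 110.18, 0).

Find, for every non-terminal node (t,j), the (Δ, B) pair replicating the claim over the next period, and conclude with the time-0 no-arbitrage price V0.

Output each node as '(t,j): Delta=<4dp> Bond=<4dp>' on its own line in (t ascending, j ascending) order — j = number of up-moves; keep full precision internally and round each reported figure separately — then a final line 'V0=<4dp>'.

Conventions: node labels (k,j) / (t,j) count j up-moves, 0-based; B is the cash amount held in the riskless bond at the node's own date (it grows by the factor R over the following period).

(0,0): Delta=0.9450 Bond=-74.1289
(1,0): Delta=0.5586 Bond=-37.0537
(1,1): Delta=1.0000 Bond=-97.5044
V0=110.1377

No-arbitrage ⇒ martingale measure with p* = (R−d)/(u−d) = 0.7727.
At maturity the claim pays: V(2,0)=0.0000, V(2,1)=44.5720, V(2,2)=209.3080
  t=1,j=0: stock 120.9000 → up 154.7520 (V=44.5720), down 74.9580 (V=0.0000). Price 30.4796; hedge Δ=0.5586, bond B=-37.0537.
  t=1,j=1: stock 249.6000 → up 319.4880 (V=209.3080), down 154.7520 (V=44.5720). Price 152.0956; hedge Δ=1.0000, bond B=-97.5044.
  t=0,j=0: stock 195.0000 → up 249.6000 (V=152.0956), down 120.9000 (V=30.4796). Price 110.1377; hedge Δ=0.9450, bond B=-74.1289.
As a check, the time-0 holding Δ(0,0)·S0 + B(0,0) comes to 110.1377 — exactly V0.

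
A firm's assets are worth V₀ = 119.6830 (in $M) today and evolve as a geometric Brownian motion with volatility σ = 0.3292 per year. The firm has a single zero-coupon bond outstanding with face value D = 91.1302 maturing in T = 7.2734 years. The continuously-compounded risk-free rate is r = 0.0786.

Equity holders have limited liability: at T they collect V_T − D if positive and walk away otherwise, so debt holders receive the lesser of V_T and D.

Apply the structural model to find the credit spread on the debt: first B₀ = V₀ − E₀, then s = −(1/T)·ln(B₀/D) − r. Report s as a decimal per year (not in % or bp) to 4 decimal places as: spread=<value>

spread=0.0170

With assets at 119.6830 and a single debt payment of 91.1302 at 7.2734 years:
d₁ = [ln(V₀/D) + (r + σ²/2)T] / (σ√T)
   = [ln(119.6830/91.1302) + (0.0786 + 0.5·0.3292²)·7.2734] / (0.3292·√7.2734)
   = [0.272557 + 0.965808] / 0.887827 = 1.394827
d₂ = d₁ − σ√T = 1.394827 − 0.887827 = 0.506999
N(d₁) = 0.918466,  N(d₂) = 0.693922,  e^(−rT) = 0.564571
E₀ = V₀·N(d₁) − D·e^(−rT)·N(d₂)
   = 119.6830·0.918466 − 91.1302·0.564571·0.693922 = 74.222829
B₀ = V₀ − E₀ = 119.6830 − 74.222829 = 45.460171
spread = −(1/T)·ln(B₀/D) − r = −(1/7.2734)·ln(45.460171/91.1302) − 0.0786 = 0.01701590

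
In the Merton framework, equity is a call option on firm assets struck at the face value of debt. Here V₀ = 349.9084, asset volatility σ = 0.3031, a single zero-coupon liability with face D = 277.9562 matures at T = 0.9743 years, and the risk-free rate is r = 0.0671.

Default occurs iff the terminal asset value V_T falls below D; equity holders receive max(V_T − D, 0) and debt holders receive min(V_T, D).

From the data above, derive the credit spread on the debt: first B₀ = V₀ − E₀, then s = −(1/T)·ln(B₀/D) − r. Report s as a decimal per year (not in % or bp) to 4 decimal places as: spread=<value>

With assets at 349.9084 and a single debt payment of 277.9562 at 0.9743 years:
d₁ = [ln(V₀/D) + (r + σ²/2)T] / (σ√T)
   = [ln(349.9084/277.9562) + (0.0671 + 0.5·0.3031²)·0.9743] / (0.3031·√0.9743)
   = [0.230208 + 0.110130] / 0.299180 = 1.137569
d₂ = d₁ − σ√T = 1.137569 − 0.299180 = 0.838389
N(d₁) = 0.872350,  N(d₂) = 0.799094,  e^(−rT) = 0.936716
E₀ = V₀·N(d₁) − D·e^(−rT)·N(d₂)
   = 349.9084·0.872350 − 277.9562·0.936716·0.799094 = 97.185684
B₀ = V₀ − E₀ = 349.9084 − 97.185684 = 252.722716
spread = −(1/T)·ln(B₀/D) − r = −(1/0.9743)·ln(252.722716/277.9562) − 0.0671 = 0.03058105

spread=0.0306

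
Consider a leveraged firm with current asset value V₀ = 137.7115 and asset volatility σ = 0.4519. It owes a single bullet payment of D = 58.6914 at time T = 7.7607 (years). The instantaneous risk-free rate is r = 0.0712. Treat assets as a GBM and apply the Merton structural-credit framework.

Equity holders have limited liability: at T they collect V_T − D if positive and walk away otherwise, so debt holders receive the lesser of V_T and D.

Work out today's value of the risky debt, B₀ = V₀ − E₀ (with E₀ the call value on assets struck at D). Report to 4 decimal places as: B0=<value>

Equity is a call on the firm's assets struck at D = 58.6914:
d₁ = [ln(V₀/D) + (r + σ²/2)T] / (σ√T)
   = [ln(137.7115/58.6914) + (0.0712 + 0.5·0.4519²)·7.7607] / (0.4519·√7.7607)
   = [0.852868 + 1.344982] / 1.258905 = 1.745843
d₂ = d₁ − σ√T = 1.745843 − 1.258905 = 0.486939
N(d₁) = 0.959581,  N(d₂) = 0.686849,  e^(−rT) = 0.575474
E₀ = V₀·N(d₁) − D·e^(−rT)·N(d₂)
   = 137.7115·0.959581 − 58.6914·0.575474·0.686849 = 108.946753
B₀ = V₀ − E₀ = 137.7115 − 108.946753 = 28.764747

B0=28.7647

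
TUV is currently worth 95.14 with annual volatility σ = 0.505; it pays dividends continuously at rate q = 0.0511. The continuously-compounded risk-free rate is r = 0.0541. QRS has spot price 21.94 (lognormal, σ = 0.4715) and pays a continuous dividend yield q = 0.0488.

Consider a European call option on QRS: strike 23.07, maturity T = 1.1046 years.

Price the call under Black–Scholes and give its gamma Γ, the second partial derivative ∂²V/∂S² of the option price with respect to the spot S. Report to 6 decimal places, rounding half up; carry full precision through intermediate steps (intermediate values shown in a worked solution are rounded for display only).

price = 3.705181
Γ = 0.034335

σ√T = 0.4715·√1.1046 = 0.495546
d₁ = (ln(S/K) + (r−q+σ²/2)T) / (σ√T) = (ln(21.94/23.07) + (0.0541−0.0488+0.4715²/2)·1.1046) / 0.495546 = (-0.050222 + 0.128637) / 0.495546 = 0.158241
d₂ = d₁ − σ√T = 0.158241 − 0.495546 = -0.337305
e^{−rT} = 0.941992
e^{−qT} = 0.947523
N(d₁) = 0.562867,  N(d₂) = 0.367943
Call price V = S·e^{−qT}·N(d₁) − K·e^{−rT}·N(d₂) = 11.701235 − 7.996054 = 3.705181
φ(d₁) = (1/√(2π))·e^{−d₁²/2} = 0.393979
Γ = e^{−qT}·φ(d₁) / (S·σ·√T) = 0.034335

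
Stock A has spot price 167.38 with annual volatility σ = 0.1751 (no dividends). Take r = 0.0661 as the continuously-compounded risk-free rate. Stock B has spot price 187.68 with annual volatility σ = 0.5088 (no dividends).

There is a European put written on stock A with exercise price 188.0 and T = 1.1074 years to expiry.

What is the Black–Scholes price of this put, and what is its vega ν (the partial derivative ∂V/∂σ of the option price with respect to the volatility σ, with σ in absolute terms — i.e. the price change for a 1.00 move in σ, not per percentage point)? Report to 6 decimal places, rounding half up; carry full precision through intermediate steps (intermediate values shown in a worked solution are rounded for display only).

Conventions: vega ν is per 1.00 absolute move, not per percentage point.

price = 16.570586
ν = 69.573300

σ√T = 0.1751·√1.1074 = 0.184263
d₁ = (ln(S/K) + (r+σ²/2)T) / (σ√T) = (ln(167.38/188.0) + (0.0661+0.1751²/2)·1.1074) / 0.184263 = (-0.116175 + 0.090176) / 0.184263 = -0.141101
d₂ = d₁ − σ√T = -0.141101 − 0.184263 = -0.325364
e^{−rT} = 0.929416
N(−d₁) = 0.556105,  N(−d₂) = 0.627547
Put price V = K·e^{−rT}·N(−d₂) − S·N(−d₁) = 109.651424 − 93.080838 = 16.570586
φ(d₁) = (1/√(2π))·e^{−d₁²/2} = 0.394991
ν = S·φ(d₁)·√T = 69.573300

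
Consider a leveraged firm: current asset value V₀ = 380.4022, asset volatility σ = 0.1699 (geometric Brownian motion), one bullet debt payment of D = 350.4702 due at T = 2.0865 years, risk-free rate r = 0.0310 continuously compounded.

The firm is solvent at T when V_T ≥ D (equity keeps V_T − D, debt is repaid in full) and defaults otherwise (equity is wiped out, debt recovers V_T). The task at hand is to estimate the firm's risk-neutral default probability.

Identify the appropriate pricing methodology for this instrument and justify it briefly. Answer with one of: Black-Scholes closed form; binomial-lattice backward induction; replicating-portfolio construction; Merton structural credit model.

framework: Merton structural credit model

Key observation: the data describe a firm's assets (V₀ = 380.4022, GBM) and a single zero-coupon debt of face 350.4702, so credit quantities follow from equity-as-call in the structural model.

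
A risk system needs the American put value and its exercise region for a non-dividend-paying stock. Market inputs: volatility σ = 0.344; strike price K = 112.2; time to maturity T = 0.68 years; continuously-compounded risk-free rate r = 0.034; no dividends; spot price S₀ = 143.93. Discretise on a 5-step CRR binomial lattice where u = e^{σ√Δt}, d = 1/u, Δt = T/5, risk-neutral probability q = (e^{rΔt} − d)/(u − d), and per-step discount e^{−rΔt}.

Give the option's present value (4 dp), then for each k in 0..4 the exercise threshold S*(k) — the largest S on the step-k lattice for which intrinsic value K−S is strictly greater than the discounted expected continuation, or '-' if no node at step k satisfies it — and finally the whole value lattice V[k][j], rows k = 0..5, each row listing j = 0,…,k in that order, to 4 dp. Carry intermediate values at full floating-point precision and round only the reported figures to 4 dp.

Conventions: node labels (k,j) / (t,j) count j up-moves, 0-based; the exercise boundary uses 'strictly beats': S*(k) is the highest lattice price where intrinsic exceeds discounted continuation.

price = 3.5711
boundary = - - - - 86.6505
tree:
3.5711
6.0932 0.9436
10.1726 1.8462 0.0000
16.4810 3.6123 0.0000 0.0000
25.5495 7.0679 0.0000 0.0000 0.0000
35.8733 13.8292 0.0000 0.0000 0.0000 0.0000

Δt=0.13600, u=1.13526, d=0.88086, q=0.48655, disc=e^(-rΔt)=0.99539
k=5 terminal: V=max(K-S,0) → 35.8733 13.8292 0.0000 0.0000 0.0000 0.0000
k=4: j=0 S=86.6505 intr=25.5495 cont=25.0318 V=25.5495[EX]; j=1 S=111.6764 intr=0.5236 cont=7.0679 V=7.0679[hold]; j=2 S=143.9300 intr=0.0000 cont=0.0000 V=0.0000[hold]; j=3 S=185.4989 intr=0.0000 cont=0.0000 V=0.0000[hold]; j=4 S=239.0734 intr=0.0000 cont=0.0000 V=0.0000[hold]  S*(4)=86.6505
k=3: j=0 S=98.3708 intr=13.8292 cont=16.4810 V=16.4810[hold]; j=1 S=126.7816 intr=0.0000 cont=3.6123 V=3.6123[hold]; j=2 S=163.3978 intr=0.0000 cont=0.0000 V=0.0000[hold]; j=3 S=210.5893 intr=0.0000 cont=0.0000 V=0.0000[hold]  S*(3)=-
k=2: j=0 S=111.6764 intr=0.5236 cont=10.1726 V=10.1726[hold]; j=1 S=143.9300 intr=0.0000 cont=1.8462 V=1.8462[hold]; j=2 S=185.4989 intr=0.0000 cont=0.0000 V=0.0000[hold]  S*(2)=-
k=1: j=0 S=126.7816 intr=0.0000 cont=6.0932 V=6.0932[hold]; j=1 S=163.3978 intr=0.0000 cont=0.9436 V=0.9436[hold]  S*(1)=-
k=0: j=0 S=143.9300 intr=0.0000 cont=3.5711 V=3.5711[hold]  S*(0)=-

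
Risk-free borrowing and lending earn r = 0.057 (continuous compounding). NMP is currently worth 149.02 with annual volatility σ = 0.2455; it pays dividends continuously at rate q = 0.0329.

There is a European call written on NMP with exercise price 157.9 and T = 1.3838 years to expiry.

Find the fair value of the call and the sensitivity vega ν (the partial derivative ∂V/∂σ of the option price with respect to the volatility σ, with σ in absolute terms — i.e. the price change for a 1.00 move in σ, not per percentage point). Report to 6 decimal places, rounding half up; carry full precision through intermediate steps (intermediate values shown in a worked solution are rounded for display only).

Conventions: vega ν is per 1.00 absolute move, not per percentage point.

σ√T = 0.2455·√1.3838 = 0.288794
d₁ = (ln(S/K) + (r−q+σ²/2)T) / (σ√T) = (ln(149.02/157.9) + (0.057−0.0329+0.2455²/2)·1.3838) / 0.288794 = (-0.057881 + 0.075051) / 0.288794 = 0.059451
d₂ = d₁ − σ√T = 0.059451 − 0.288794 = -0.229343
e^{−rT} = 0.924154
e^{−qT} = 0.955494
N(d₁) = 0.523704,  N(d₂) = 0.409301
Call price V = S·e^{−qT}·N(d₁) − K·e^{−rT}·N(d₂) = 74.568951 − 59.726842 = 14.842109
φ(d₁) = (1/√(2π))·e^{−d₁²/2} = 0.398238
ν = S·e^{−qT}·φ(d₁)·√T = 66.703966

price = 14.842109
ν = 66.703966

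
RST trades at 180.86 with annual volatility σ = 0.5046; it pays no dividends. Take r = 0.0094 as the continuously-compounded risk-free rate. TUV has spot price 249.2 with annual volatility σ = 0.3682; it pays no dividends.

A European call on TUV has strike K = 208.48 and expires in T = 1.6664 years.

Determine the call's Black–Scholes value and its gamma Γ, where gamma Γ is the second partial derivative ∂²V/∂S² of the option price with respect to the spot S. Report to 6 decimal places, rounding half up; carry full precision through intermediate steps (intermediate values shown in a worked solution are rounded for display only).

price = 68.093862
Γ = 0.002734

σ√T = 0.3682·√1.6664 = 0.475306
d₁ = (ln(S/K) + (r+σ²/2)T) / (σ√T) = (ln(249.2/208.48) + (0.0094+0.3682²/2)·1.6664) / 0.475306 = (0.178413 + 0.128622) / 0.475306 = 0.645973
d₂ = d₁ − σ√T = 0.645973 − 0.475306 = 0.170667
e^{−rT} = 0.984458
N(d₁) = 0.740851,  N(d₂) = 0.567757
Call price V = S·N(d₁) − K·e^{−rT}·N(d₂) = 184.620191 − 116.526328 = 68.093862
φ(d₁) = (1/√(2π))·e^{−d₁²/2} = 0.323816
Γ = φ(d₁) / (S·σ·√T) = 0.002734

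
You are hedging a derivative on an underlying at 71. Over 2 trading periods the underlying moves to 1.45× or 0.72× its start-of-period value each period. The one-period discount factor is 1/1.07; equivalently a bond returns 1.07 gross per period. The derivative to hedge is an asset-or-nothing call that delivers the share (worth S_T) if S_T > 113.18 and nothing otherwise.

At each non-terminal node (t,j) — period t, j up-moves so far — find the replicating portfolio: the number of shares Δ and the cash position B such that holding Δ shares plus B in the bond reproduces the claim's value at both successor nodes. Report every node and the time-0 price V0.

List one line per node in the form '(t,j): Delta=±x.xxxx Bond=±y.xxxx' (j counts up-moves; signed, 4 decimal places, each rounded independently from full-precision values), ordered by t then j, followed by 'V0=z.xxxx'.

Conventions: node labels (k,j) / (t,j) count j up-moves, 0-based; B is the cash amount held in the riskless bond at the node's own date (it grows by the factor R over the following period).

(0,0): Delta=1.2905 Bond=-61.6569
(1,0): Delta=0.0000 Bond=0.0000
(1,1): Delta=1.9863 Bond=-137.6006
V0=29.9721

Under the risk-neutral measure, an up-move has probability p* = (R−d)/(u−d) = 0.4795 and values discount at R = 1.07.
Terminal payoffs: V(2,0)=0.0000, V(2,1)=0.0000, V(2,2)=149.2775
(1,0): S=51.1200. Δ = (V_up−V_dn)/(S_up−S_dn) = (0.0000−0.0000)/(74.1240−36.8064) = 0.0000. V = [p*·0.0000 + (1−p*)·0.0000]/1.07 = 0.0000. B = V − Δ·S = 0.0000.
(1,1): S=102.9500. Δ = (V_up−V_dn)/(S_up−S_dn) = (149.2775−0.0000)/(149.2775−74.1240) = 1.9863. V = [p*·149.2775 + (1−p*)·0.0000]/1.07 = 66.8892. B = V − Δ·S = -137.6006.
(0,0): S=71.0000. Δ = (V_up−V_dn)/(S_up−S_dn) = (66.8892−0.0000)/(102.9500−51.1200) = 1.2905. V = [p*·66.8892 + (1−p*)·0.0000]/1.07 = 29.9721. B = V − Δ·S = -61.6569.
Check: Δ(0,0)·S0 + B(0,0) = 29.9721 = V0.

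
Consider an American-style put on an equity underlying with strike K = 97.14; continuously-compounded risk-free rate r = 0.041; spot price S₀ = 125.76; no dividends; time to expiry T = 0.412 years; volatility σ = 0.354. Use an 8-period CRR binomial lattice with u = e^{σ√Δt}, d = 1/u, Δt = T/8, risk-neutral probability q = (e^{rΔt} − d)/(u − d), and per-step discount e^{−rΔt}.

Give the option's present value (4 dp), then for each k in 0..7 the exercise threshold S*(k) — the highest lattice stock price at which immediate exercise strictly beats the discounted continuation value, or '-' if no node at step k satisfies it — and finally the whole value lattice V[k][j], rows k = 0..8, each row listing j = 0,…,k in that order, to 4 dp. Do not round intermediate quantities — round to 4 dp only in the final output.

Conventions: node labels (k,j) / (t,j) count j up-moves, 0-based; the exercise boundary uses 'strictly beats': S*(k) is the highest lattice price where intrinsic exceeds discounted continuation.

price = 1.4748
boundary = - - - - - - 77.6618 84.1582
tree:
1.4748
2.4179 0.5115
3.8905 0.9143 0.0996
6.1192 1.6159 0.1968 0.0000
9.3578 2.8158 0.3891 0.0000 0.0000
13.8121 4.8183 0.7692 0.0000 0.0000 0.0000
19.4782 8.0459 1.5205 0.0000 0.0000 0.0000 0.0000
25.4732 12.9818 3.0058 0.0000 0.0000 0.0000 0.0000 0.0000
31.0054 19.4782 5.9419 0.0000 0.0000 0.0000 0.0000 0.0000 0.0000

Δt=0.05150  u=1.08365  d=0.92281  q=0.49307  discount=0.99789
step 8 (expiry): payoffs max(K−S,0) = 31.0054 19.4782 5.9419 0.0000 0.0000 0.0000 0.0000 0.0000 0.0000
step 7: (k=7,j=0): S=71.6668, K−S=25.4732, hold=25.2683 ⇒ V=25.4732 exercise | (k=7,j=1): S=84.1582, K−S=12.9818, hold=12.7769 ⇒ V=12.9818 exercise | (k=7,j=2): S=98.8268, K−S=0.0000, hold=3.0058 ⇒ V=3.0058 continue | (k=7,j=3): S=116.0522, K−S=0.0000, hold=0.0000 ⇒ V=0.0000 continue | (k=7,j=4): S=136.2799, K−S=0.0000, hold=0.0000 ⇒ V=0.0000 continue | (k=7,j=5): S=160.0332, K−S=0.0000, hold=0.0000 ⇒ V=0.0000 continue | (k=7,j=6): S=187.9267, K−S=0.0000, hold=0.0000 ⇒ V=0.0000 continue | (k=7,j=7): S=220.6821, K−S=0.0000, hold=0.0000 ⇒ V=0.0000 continue  boundary S*=84.1582
step 6: (k=6,j=0): S=77.6618, K−S=19.4782, hold=19.2733 ⇒ V=19.4782 exercise | (k=6,j=1): S=91.1981, K−S=5.9419, hold=8.0459 ⇒ V=8.0459 continue | (k=6,j=2): S=107.0937, K−S=0.0000, hold=1.5205 ⇒ V=1.5205 continue | (k=6,j=3): S=125.7600, K−S=0.0000, hold=0.0000 ⇒ V=0.0000 continue | (k=6,j=4): S=147.6798, K−S=0.0000, hold=0.0000 ⇒ V=0.0000 continue | (k=6,j=5): S=173.4201, K−S=0.0000, hold=0.0000 ⇒ V=0.0000 continue | (k=6,j=6): S=203.6469, K−S=0.0000, hold=0.0000 ⇒ V=0.0000 continue  boundary S*=77.6618
step 5: (k=5,j=0): S=84.1582, K−S=12.9818, hold=13.8121 ⇒ V=13.8121 continue | (k=5,j=1): S=98.8268, K−S=0.0000, hold=4.8183 ⇒ V=4.8183 continue | (k=5,j=2): S=116.0522, K−S=0.0000, hold=0.7692 ⇒ V=0.7692 continue | (k=5,j=3): S=136.2799, K−S=0.0000, hold=0.0000 ⇒ V=0.0000 continue | (k=5,j=4): S=160.0332, K−S=0.0000, hold=0.0000 ⇒ V=0.0000 continue | (k=5,j=5): S=187.9267, K−S=0.0000, hold=0.0000 ⇒ V=0.0000 continue  boundary S*=-
step 4: (k=4,j=0): S=91.1981, K−S=5.9419, hold=9.3578 ⇒ V=9.3578 continue | (k=4,j=1): S=107.0937, K−S=0.0000, hold=2.8158 ⇒ V=2.8158 continue | (k=4,j=2): S=125.7600, K−S=0.0000, hold=0.3891 ⇒ V=0.3891 continue | (k=4,j=3): S=147.6798, K−S=0.0000, hold=0.0000 ⇒ V=0.0000 continue | (k=4,j=4): S=173.4201, K−S=0.0000, hold=0.0000 ⇒ V=0.0000 continue  boundary S*=-
step 3: (k=3,j=0): S=98.8268, K−S=0.0000, hold=6.1192 ⇒ V=6.1192 continue | (k=3,j=1): S=116.0522, K−S=0.0000, hold=1.6159 ⇒ V=1.6159 continue | (k=3,j=2): S=136.2799, K−S=0.0000, hold=0.1968 ⇒ V=0.1968 continue | (k=3,j=3): S=160.0332, K−S=0.0000, hold=0.0000 ⇒ V=0.0000 continue  boundary S*=-
step 2: (k=2,j=0): S=107.0937, K−S=0.0000, hold=3.8905 ⇒ V=3.8905 continue | (k=2,j=1): S=125.7600, K−S=0.0000, hold=0.9143 ⇒ V=0.9143 continue | (k=2,j=2): S=147.6798, K−S=0.0000, hold=0.0996 ⇒ V=0.0996 continue  boundary S*=-
step 1: (k=1,j=0): S=116.0522, K−S=0.0000, hold=2.4179 ⇒ V=2.4179 continue | (k=1,j=1): S=136.2799, K−S=0.0000, hold=0.5115 ⇒ V=0.5115 continue  boundary S*=-
step 0: (k=0,j=0): S=125.7600, K−S=0.0000, hold=1.4748 ⇒ V=1.4748 continue  boundary S*=-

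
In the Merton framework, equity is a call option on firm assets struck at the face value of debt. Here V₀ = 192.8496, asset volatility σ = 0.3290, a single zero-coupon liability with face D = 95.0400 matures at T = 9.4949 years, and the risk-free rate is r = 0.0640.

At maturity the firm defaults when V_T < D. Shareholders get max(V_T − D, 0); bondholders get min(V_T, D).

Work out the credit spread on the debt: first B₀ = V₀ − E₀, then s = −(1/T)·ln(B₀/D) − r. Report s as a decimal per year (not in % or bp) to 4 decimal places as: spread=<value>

Apply the equity-as-call identities (strike 95.0400, horizon 9.4949 years):
d₁ = [ln(V₀/D) + (r + σ²/2)T] / (σ√T)
   = [ln(192.8496/95.0400) + (0.0640 + 0.5·0.3290²)·9.4949] / (0.3290·√9.4949)
   = [0.707613 + 1.121542] / 1.013774 = 1.804303
d₂ = d₁ − σ√T = 1.804303 − 1.013774 = 0.790529
N(d₁) = 0.964408,  N(d₂) = 0.785391,  e^(−rT) = 0.544616
E₀ = V₀·N(d₁) − D·e^(−rT)·N(d₂)
   = 192.8496·0.964408 − 95.0400·0.544616·0.785391 = 145.333629
B₀ = V₀ − E₀ = 192.8496 − 145.333629 = 47.515971
spread = −(1/T)·ln(B₀/D) − r = −(1/9.4949)·ln(47.515971/95.0400) − 0.0640 = 0.00901098

spread=0.0090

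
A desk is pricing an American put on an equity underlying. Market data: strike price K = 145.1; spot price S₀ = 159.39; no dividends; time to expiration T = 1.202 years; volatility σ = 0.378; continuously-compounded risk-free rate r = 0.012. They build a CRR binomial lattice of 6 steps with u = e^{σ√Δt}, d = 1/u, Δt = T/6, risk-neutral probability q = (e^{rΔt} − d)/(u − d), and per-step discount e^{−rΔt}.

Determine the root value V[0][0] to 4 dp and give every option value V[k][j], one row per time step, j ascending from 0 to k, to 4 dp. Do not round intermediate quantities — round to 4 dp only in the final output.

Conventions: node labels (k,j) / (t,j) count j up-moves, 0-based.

price = 18.1060
tree:
18.1060
26.3308 8.7324
37.0419 14.1378 2.5554
49.9939 22.3250 4.7870 0.0000
64.0875 34.0299 8.9672 0.0000 0.0000
76.6970 49.1534 16.7978 0.0000 0.0000 0.0000
87.3439 64.0875 31.4664 0.0000 0.0000 0.0000 0.0000

params: Δt=0.20033 u=1.18434 d=0.84435 q=0.46488 e^(-rΔt)=0.99760
t_6 payoffs: 87.3439 64.0875 31.4664 0.0000 0.0000 0.0000 0.0000
k=5: node(5,0) S=68.4030 payoff=76.6970 vs cont=76.3486 → 76.6970 [stop]  node(5,1) S=95.9466 payoff=49.1534 vs cont=48.8050 → 49.1534 [stop]  node(5,2) S=134.5810 payoff=10.5190 vs cont=16.7978 → 16.7978 [wait]  node(5,3) S=188.7723 payoff=0.0000 vs cont=0.0000 → 0.0000 [wait]  node(5,4) S=264.7846 payoff=0.0000 vs cont=0.0000 → 0.0000 [wait]  node(5,5) S=371.4045 payoff=0.0000 vs cont=0.0000 → 0.0000 [wait]
k=4: node(4,0) S=81.0125 payoff=64.0875 vs cont=63.7391 → 64.0875 [stop]  node(4,1) S=113.6336 payoff=31.4664 vs cont=34.0299 → 34.0299 [wait]  node(4,2) S=159.3900 payoff=0.0000 vs cont=8.9672 → 8.9672 [wait]  node(4,3) S=223.5710 payoff=0.0000 vs cont=0.0000 → 0.0000 [wait]  node(4,4) S=313.5956 payoff=0.0000 vs cont=0.0000 → 0.0000 [wait]
k=3: node(3,0) S=95.9466 payoff=49.1534 vs cont=49.9939 → 49.9939 [wait]  node(3,1) S=134.5810 payoff=10.5190 vs cont=22.3250 → 22.3250 [wait]  node(3,2) S=188.7723 payoff=0.0000 vs cont=4.7870 → 4.7870 [wait]  node(3,3) S=264.7846 payoff=0.0000 vs cont=0.0000 → 0.0000 [wait]
k=2: node(2,0) S=113.6336 payoff=31.4664 vs cont=37.0419 → 37.0419 [wait]  node(2,1) S=159.3900 payoff=0.0000 vs cont=14.1378 → 14.1378 [wait]  node(2,2) S=223.5710 payoff=0.0000 vs cont=2.5554 → 2.5554 [wait]
k=1: node(1,0) S=134.5810 payoff=10.5190 vs cont=26.3308 → 26.3308 [wait]  node(1,1) S=188.7723 payoff=0.0000 vs cont=8.7324 → 8.7324 [wait]
k=0: node(0,0) S=159.3900 payoff=0.0000 vs cont=18.1060 → 18.1060 [wait]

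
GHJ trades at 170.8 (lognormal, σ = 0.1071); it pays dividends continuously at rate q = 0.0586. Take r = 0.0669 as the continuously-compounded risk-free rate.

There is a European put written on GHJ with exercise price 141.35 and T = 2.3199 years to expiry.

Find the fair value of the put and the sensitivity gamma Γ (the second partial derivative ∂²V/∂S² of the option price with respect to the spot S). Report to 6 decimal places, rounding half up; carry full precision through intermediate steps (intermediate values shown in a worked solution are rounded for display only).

σ√T = 0.1071·√2.3199 = 0.163126
d₁ = (ln(S/K) + (r−q+σ²/2)T) / (σ√T) = (ln(170.8/141.35) + (0.0669−0.0586+0.1071²/2)·2.3199) / 0.163126 = (0.189254 + 0.032560) / 0.163126 = 1.359771
d₂ = d₁ − σ√T = 1.359771 − 0.163126 = 1.196645
e^{−rT} = 0.856243
e^{−qT} = 0.872890
N(−d₁) = 0.086951,  N(−d₂) = 0.115723
Put price V = K·e^{−rT}·N(−d₂) − S·e^{−qT}·N(−d₁) = 14.005890 − 12.963516 = 1.042374
φ(d₁) = (1/√(2π))·e^{−d₁²/2} = 0.158274
Γ = e^{−qT}·φ(d₁) / (S·σ·√T) = 0.004959

price = 1.042374
Γ = 0.004959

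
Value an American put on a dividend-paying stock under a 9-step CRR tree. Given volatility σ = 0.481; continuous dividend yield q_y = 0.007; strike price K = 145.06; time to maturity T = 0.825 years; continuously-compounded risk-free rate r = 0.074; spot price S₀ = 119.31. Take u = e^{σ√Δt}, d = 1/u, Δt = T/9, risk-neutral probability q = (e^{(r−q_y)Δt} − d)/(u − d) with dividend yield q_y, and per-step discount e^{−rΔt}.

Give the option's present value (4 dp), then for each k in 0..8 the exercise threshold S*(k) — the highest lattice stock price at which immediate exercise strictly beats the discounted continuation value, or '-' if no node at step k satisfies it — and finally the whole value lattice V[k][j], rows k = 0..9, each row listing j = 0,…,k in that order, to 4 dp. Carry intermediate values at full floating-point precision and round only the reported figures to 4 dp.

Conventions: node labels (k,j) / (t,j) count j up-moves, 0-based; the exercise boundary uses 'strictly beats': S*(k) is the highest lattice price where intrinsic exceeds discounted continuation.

price = 34.0512
boundary = - - 89.1629 77.0793 89.1629 77.0793 89.1629 103.1408 119.3100
tree:
34.0512
44.2765 23.6599
55.8971 32.5457 14.5467
67.9807 43.4009 21.4637 7.3983
78.4266 55.8971 30.7270 11.9183 2.6974
87.4570 67.9807 42.3933 18.7573 4.8159 0.4834
95.2635 78.4266 55.8971 28.6342 8.5215 0.9445 0.0000
102.0120 87.4570 67.9807 41.9192 14.9146 1.8455 0.0000 0.0000
107.8460 95.2635 78.4266 55.8971 25.7500 3.6060 0.0000 0.0000 0.0000
112.8893 102.0120 87.4570 67.9807 41.9192 7.0460 0.0000 0.0000 0.0000 0.0000

Δt=0.09167  u=1.15677  d=0.86448  q=0.48473  discount=0.99324
step 9 (expiry): payoffs max(K−S,0) = 112.8893 102.0120 87.4570 67.9807 41.9192 7.0460 0.0000 0.0000 0.0000 0.0000
step 8: (k=8,j=0): S=37.2140, K−S=107.8460, hold=106.8892 ⇒ V=107.8460 exercise | (k=8,j=1): S=49.7965, K−S=95.2635, hold=94.3148 ⇒ V=95.2635 exercise | (k=8,j=2): S=66.6334, K−S=78.4266, hold=77.4887 ⇒ V=78.4266 exercise | (k=8,j=3): S=89.1629, K−S=55.8971, hold=54.9736 ⇒ V=55.8971 exercise | (k=8,j=4): S=119.3100, K−S=25.7500, hold=24.8459 ⇒ V=25.7500 exercise | (k=8,j=5): S=159.6502, K−S=0.0000, hold=3.6060 ⇒ V=3.6060 continue | (k=8,j=6): S=213.6299, K−S=0.0000, hold=0.0000 ⇒ V=0.0000 continue | (k=8,j=7): S=285.8608, K−S=0.0000, hold=0.0000 ⇒ V=0.0000 continue | (k=8,j=8): S=382.5139, K−S=0.0000, hold=0.0000 ⇒ V=0.0000 continue  boundary S*=119.3100
step 7: (k=7,j=0): S=43.0480, K−S=102.0120, hold=101.0590 ⇒ V=102.0120 exercise | (k=7,j=1): S=57.6030, K−S=87.4570, hold=86.5133 ⇒ V=87.4570 exercise | (k=7,j=2): S=77.0793, K−S=67.9807, hold=67.0494 ⇒ V=67.9807 exercise | (k=7,j=3): S=103.1408, K−S=41.9192, hold=41.0047 ⇒ V=41.9192 exercise | (k=7,j=4): S=138.0140, K−S=7.0460, hold=14.9146 ⇒ V=14.9146 continue | (k=7,j=5): S=184.6782, K−S=0.0000, hold=1.8455 ⇒ V=1.8455 continue | (k=7,j=6): S=247.1202, K−S=0.0000, hold=0.0000 ⇒ V=0.0000 continue | (k=7,j=7): S=330.6747, K−S=0.0000, hold=0.0000 ⇒ V=0.0000 continue  boundary S*=103.1408
step 6: (k=6,j=0): S=49.7965, K−S=95.2635, hold=94.3148 ⇒ V=95.2635 exercise | (k=6,j=1): S=66.6334, K−S=78.4266, hold=77.4887 ⇒ V=78.4266 exercise | (k=6,j=2): S=89.1629, K−S=55.8971, hold=54.9736 ⇒ V=55.8971 exercise | (k=6,j=3): S=119.3100, K−S=25.7500, hold=28.6342 ⇒ V=28.6342 continue | (k=6,j=4): S=159.6502, K−S=0.0000, hold=8.5215 ⇒ V=8.5215 continue | (k=6,j=5): S=213.6299, K−S=0.0000, hold=0.9445 ⇒ V=0.9445 continue | (k=6,j=6): S=285.8608, K−S=0.0000, hold=0.0000 ⇒ V=0.0000 continue  boundary S*=89.1629
step 5: (k=5,j=0): S=57.6030, K−S=87.4570, hold=86.5133 ⇒ V=87.4570 exercise | (k=5,j=1): S=77.0793, K−S=67.9807, hold=67.0494 ⇒ V=67.9807 exercise | (k=5,j=2): S=103.1408, K−S=41.9192, hold=42.3933 ⇒ V=42.3933 continue | (k=5,j=3): S=138.0140, K−S=7.0460, hold=18.7573 ⇒ V=18.7573 continue | (k=5,j=4): S=184.6782, K−S=0.0000, hold=4.8159 ⇒ V=4.8159 continue | (k=5,j=5): S=247.1202, K−S=0.0000, hold=0.4834 ⇒ V=0.4834 continue  boundary S*=77.0793
step 4: (k=4,j=0): S=66.6334, K−S=78.4266, hold=77.4887 ⇒ V=78.4266 exercise | (k=4,j=1): S=89.1629, K−S=55.8971, hold=55.2019 ⇒ V=55.8971 exercise | (k=4,j=2): S=119.3100, K−S=25.7500, hold=30.7270 ⇒ V=30.7270 continue | (k=4,j=3): S=159.6502, K−S=0.0000, hold=11.9183 ⇒ V=11.9183 continue | (k=4,j=4): S=213.6299, K−S=0.0000, hold=2.6974 ⇒ V=2.6974 continue  boundary S*=89.1629
step 3: (k=3,j=0): S=77.0793, K−S=67.9807, hold=67.0494 ⇒ V=67.9807 exercise | (k=3,j=1): S=103.1408, K−S=41.9192, hold=43.4009 ⇒ V=43.4009 continue | (k=3,j=2): S=138.0140, K−S=7.0460, hold=21.4637 ⇒ V=21.4637 continue | (k=3,j=3): S=184.6782, K−S=0.0000, hold=7.3983 ⇒ V=7.3983 continue  boundary S*=77.0793
step 2: (k=2,j=0): S=89.1629, K−S=55.8971, hold=55.6870 ⇒ V=55.8971 exercise | (k=2,j=1): S=119.3100, K−S=25.7500, hold=32.5457 ⇒ V=32.5457 continue | (k=2,j=2): S=159.6502, K−S=0.0000, hold=14.5467 ⇒ V=14.5467 continue  boundary S*=89.1629
step 1: (k=1,j=0): S=103.1408, K−S=41.9192, hold=44.2765 ⇒ V=44.2765 continue | (k=1,j=1): S=138.0140, K−S=7.0460, hold=23.6599 ⇒ V=23.6599 continue  boundary S*=-
step 0: (k=0,j=0): S=119.3100, K−S=25.7500, hold=34.0512 ⇒ V=34.0512 continue  boundary S*=-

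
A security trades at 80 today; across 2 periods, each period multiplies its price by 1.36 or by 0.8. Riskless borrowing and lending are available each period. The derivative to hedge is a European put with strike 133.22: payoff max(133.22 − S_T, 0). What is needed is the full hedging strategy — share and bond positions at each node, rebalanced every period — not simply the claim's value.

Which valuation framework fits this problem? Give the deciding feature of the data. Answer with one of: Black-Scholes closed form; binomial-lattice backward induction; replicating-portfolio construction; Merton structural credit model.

framework: replicating-portfolio construction

Key observation: since the answer must list Δ and B at each node of the 1.36/0.8 lattice on 80, the replicating-portfolio method — solving the two-state system at every node — is the one that applies.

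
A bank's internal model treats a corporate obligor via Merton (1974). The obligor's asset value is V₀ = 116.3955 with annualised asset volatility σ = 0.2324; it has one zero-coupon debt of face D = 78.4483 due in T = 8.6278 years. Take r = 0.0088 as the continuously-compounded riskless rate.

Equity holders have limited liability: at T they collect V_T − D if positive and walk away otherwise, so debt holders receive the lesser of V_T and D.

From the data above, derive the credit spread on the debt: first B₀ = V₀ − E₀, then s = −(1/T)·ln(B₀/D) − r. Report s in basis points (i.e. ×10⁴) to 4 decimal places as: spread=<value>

spread=150.3186

Equity is a call on the firm's assets struck at D = 78.4483:
d₁ = [ln(V₀/D) + (r + σ²/2)T] / (σ√T)
   = [ln(116.3955/78.4483) + (0.0088 + 0.5·0.2324²)·8.6278] / (0.2324·√8.6278)
   = [0.394554 + 0.308917] / 0.682631 = 1.030529
d₂ = d₁ − σ√T = 1.030529 − 0.682631 = 0.347898
N(d₁) = 0.848619,  N(d₂) = 0.636042,  e^(−rT) = 0.926886
E₀ = V₀·N(d₁) − D·e^(−rT)·N(d₂)
   = 116.3955·0.848619 − 78.4483·0.926886·0.636042 = 52.527193
B₀ = V₀ − E₀ = 116.3955 − 52.527193 = 63.868307
spread = −(1/T)·ln(B₀/D) − r = −(1/8.6278)·ln(63.868307/78.4483) − 0.0088 = 0.01503186
in basis points: 0.01503186 × 10⁴ = 150.3186 bp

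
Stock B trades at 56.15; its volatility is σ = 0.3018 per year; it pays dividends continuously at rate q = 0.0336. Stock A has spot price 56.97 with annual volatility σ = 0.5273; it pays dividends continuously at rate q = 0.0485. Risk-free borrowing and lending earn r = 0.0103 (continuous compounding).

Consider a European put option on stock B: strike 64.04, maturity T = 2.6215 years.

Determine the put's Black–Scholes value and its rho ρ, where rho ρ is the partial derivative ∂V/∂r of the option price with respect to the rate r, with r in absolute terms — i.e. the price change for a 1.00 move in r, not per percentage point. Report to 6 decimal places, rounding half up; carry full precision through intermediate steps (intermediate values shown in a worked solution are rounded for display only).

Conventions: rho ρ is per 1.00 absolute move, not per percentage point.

price = 17.258813
ρ = -120.659523

σ√T = 0.3018·√2.6215 = 0.488646
d₁ = (ln(S/K) + (r−q+σ²/2)T) / (σ√T) = (ln(56.15/64.04) + (0.0103−0.0336+0.3018²/2)·2.6215) / 0.488646 = (-0.131481 + 0.058306) / 0.488646 = -0.149750
d₂ = d₁ − σ√T = -0.149750 − 0.488646 = -0.638396
e^{−rT} = 0.973360
e^{−qT} = 0.915685
N(−d₁) = 0.559519,  N(−d₂) = 0.738392
Put price V = K·e^{−rT}·N(−d₂) − S·e^{−qT}·N(−d₁) = 46.026902 − 28.768089 = 17.258813
ρ = −K·T·e^{−rT}·N(−d₂) = -120.659523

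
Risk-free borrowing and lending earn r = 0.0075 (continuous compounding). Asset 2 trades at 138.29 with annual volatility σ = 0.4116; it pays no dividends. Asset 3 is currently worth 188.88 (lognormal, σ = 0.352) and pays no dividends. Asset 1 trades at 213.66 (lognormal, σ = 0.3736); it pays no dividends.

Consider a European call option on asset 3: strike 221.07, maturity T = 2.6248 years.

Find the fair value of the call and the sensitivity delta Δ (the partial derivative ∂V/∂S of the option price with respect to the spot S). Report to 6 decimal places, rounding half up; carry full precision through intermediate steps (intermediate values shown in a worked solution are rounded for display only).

σ√T = 0.352·√2.6248 = 0.570283
d₁ = (ln(S/K) + (r+σ²/2)T) / (σ√T) = (ln(188.88/221.07) + (0.0075+0.352²/2)·2.6248) / 0.570283 = (-0.157368 + 0.182298) / 0.570283 = 0.043715
d₂ = d₁ − σ√T = 0.043715 − 0.570283 = -0.526568
e^{−rT} = 0.980507
N(d₁) = 0.517434,  N(d₂) = 0.299247
Call price V = S·N(d₁) − K·e^{−rT}·N(d₂) = 97.732995 − 64.864898 = 32.868098
Δ = N(d₁) = 0.517434

price = 32.868098
Δ = 0.517434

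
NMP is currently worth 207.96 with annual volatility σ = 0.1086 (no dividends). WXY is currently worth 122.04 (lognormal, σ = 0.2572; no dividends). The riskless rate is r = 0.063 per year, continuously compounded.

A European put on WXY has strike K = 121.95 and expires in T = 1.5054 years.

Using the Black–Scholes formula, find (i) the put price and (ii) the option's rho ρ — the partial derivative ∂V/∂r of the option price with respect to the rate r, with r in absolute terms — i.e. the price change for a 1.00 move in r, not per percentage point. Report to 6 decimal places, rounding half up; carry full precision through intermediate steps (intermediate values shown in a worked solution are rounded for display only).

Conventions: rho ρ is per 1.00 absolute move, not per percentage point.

price = 9.699787
ρ = -73.855446

σ√T = 0.2572·√1.5054 = 0.315571
d₁ = (ln(S/K) + (r+σ²/2)T) / (σ√T) = (ln(122.04/121.95) + (0.063+0.2572²/2)·1.5054) / 0.315571 = (0.000738 + 0.144633) / 0.315571 = 0.460659
d₂ = d₁ − σ√T = 0.460659 − 0.315571 = 0.145088
e^{−rT} = 0.909518
N(−d₁) = 0.322522,  N(−d₂) = 0.442321
Put price V = K·e^{−rT}·N(−d₂) − S·N(−d₁) = 49.060347 − 39.360560 = 9.699787
ρ = −K·T·e^{−rT}·N(−d₂) = -73.855446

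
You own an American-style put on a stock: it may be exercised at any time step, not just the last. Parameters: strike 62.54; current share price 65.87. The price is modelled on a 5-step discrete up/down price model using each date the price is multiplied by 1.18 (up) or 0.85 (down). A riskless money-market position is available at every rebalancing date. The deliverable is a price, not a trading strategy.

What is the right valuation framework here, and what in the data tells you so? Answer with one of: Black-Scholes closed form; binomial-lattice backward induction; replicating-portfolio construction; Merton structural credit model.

Key observation: the put (strike 62.54 on spot 65.87) is American-style on a 5-step discrete price model, so the early-exercise decision at every node requires stepwise backward valuation — a closed form cannot price the exercise right.

framework: binomial-lattice backward induction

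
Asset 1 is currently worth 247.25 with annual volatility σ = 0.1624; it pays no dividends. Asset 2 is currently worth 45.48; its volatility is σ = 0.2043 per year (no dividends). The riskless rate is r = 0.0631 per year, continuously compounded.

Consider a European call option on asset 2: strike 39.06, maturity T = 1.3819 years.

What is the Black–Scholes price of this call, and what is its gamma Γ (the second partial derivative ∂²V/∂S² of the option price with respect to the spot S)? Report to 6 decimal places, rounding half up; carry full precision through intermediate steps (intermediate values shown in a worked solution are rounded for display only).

σ√T = 0.2043·√1.3819 = 0.240163
d₁ = (ln(S/K) + (r+σ²/2)T) / (σ√T) = (ln(45.48/39.06) + (0.0631+0.2043²/2)·1.3819) / 0.240163 = (0.152174 + 0.116037) / 0.240163 = 1.116785
d₂ = d₁ − σ√T = 1.116785 − 0.240163 = 0.876622
e^{−rT} = 0.916496
N(d₁) = 0.867957,  N(d₂) = 0.809654
Call price V = S·N(d₁) − K·e^{−rT}·N(d₂) = 39.474680 − 28.984254 = 10.490426
φ(d₁) = (1/√(2π))·e^{−d₁²/2} = 0.213837
Γ = φ(d₁) / (S·σ·√T) = 0.019577

price = 10.490426
Γ = 0.019577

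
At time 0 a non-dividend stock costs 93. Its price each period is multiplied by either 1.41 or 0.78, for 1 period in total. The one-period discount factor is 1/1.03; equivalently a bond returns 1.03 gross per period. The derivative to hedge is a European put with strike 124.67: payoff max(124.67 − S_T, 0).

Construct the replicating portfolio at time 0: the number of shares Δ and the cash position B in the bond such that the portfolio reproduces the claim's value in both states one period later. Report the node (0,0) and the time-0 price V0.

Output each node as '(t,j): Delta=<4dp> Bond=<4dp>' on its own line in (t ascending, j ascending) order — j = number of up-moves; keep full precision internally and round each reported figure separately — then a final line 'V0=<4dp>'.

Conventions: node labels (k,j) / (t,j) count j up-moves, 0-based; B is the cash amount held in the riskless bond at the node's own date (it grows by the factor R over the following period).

(0,0): Delta=-0.8897 Bond=113.2737
V0=30.5277

Risk-neutral probability p* = (R−d)/(u−d) = (1.03−0.78)/(1.41−0.78) = 0.3968.
Terminal payoffs: V(1,0)=52.1300, V(1,1)=0.0000
Node (0,0) S=93.0000: V=(p*·0.0000+(1−p*)·52.1300)/1.03=30.5277; Δ=(0.0000−52.1300)/(131.1300−72.5400)=-0.8897; B=V−Δ·S=113.2737
Verification: the root portfolio costs Δ(0,0)·S0 + B(0,0) = 30.5277, matching V0.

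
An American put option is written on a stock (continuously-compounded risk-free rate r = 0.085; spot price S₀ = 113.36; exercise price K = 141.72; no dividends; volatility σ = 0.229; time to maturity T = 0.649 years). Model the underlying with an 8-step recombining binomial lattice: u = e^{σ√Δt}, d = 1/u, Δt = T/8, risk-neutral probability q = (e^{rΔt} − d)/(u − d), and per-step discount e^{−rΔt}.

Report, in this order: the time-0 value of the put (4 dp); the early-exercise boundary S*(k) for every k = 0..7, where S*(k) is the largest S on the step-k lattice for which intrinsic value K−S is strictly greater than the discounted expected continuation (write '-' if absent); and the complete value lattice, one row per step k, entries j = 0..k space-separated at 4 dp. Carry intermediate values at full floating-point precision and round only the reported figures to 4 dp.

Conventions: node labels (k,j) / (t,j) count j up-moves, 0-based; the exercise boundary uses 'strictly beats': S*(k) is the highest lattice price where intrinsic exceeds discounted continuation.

price = 28.3600
boundary = 113.3600 121.0003 113.3600 121.0003 113.3600 121.0003 113.3600 121.0003
tree:
28.3600
35.5179 20.7197
42.2238 28.3600 13.9448
48.5064 35.5179 20.7197 8.2764
54.3922 42.2238 28.3600 13.3828 3.9752
59.9063 48.5064 35.5179 20.7197 7.2219 1.2239
65.0723 54.3922 42.2238 28.3600 12.6147 2.6599 0.0000
69.9121 59.9063 48.5064 35.5179 20.7197 5.7810 0.0000 0.0000
74.4463 65.0723 54.3922 42.2238 28.3600 12.5644 0.0000 0.0000 0.0000

params: Δt=0.08113 u=1.06740 d=0.93686 q=0.53671 e^(-rΔt)=0.99313
t_8 payoffs: 74.4463 65.0723 54.3922 42.2238 28.3600 12.5644 0.0000 0.0000 0.0000
t_7: node(7,0) S=71.8079 payoff=69.9121 vs cont=68.9382 → 69.9121 [stop]  node(7,1) S=81.8137 payoff=59.9063 vs cont=58.9324 → 59.9063 [stop]  node(7,2) S=93.2136 payoff=48.5064 vs cont=47.5325 → 48.5064 [stop]  node(7,3) S=106.2021 payoff=35.5179 vs cont=34.5440 → 35.5179 [stop]  node(7,4) S=121.0003 payoff=20.7197 vs cont=19.7458 → 20.7197 [stop]  node(7,5) S=137.8606 payoff=3.8594 vs cont=5.7810 → 5.7810 [wait]  node(7,6) S=157.0702 payoff=0.0000 vs cont=0.0000 → 0.0000 [wait]  node(7,7) S=178.9564 payoff=0.0000 vs cont=0.0000 → 0.0000 [wait]  ⇒ S*(7)=121.0003
t_6: node(6,0) S=76.6477 payoff=65.0723 vs cont=64.0984 → 65.0723 [stop]  node(6,1) S=87.3278 payoff=54.3922 vs cont=53.4183 → 54.3922 [stop]  node(6,2) S=99.4962 payoff=42.2238 vs cont=41.2500 → 42.2238 [stop]  node(6,3) S=113.3600 payoff=28.3600 vs cont=27.3861 → 28.3600 [stop]  node(6,4) S=129.1556 payoff=12.5644 vs cont=12.6147 → 12.6147 [wait]  node(6,5) S=147.1523 payoff=0.0000 vs cont=2.6599 → 2.6599 [wait]  node(6,6) S=167.6565 payoff=0.0000 vs cont=0.0000 → 0.0000 [wait]  ⇒ S*(6)=113.3600
t_5: node(5,0) S=81.8137 payoff=59.9063 vs cont=58.9324 → 59.9063 [stop]  node(5,1) S=93.2136 payoff=48.5064 vs cont=47.5325 → 48.5064 [stop]  node(5,2) S=106.2021 payoff=35.5179 vs cont=34.5440 → 35.5179 [stop]  node(5,3) S=121.0003 payoff=20.7197 vs cont=19.7726 → 20.7197 [stop]  node(5,4) S=137.8606 payoff=3.8594 vs cont=7.2219 → 7.2219 [wait]  node(5,5) S=157.0702 payoff=0.0000 vs cont=1.2239 → 1.2239 [wait]  ⇒ S*(5)=121.0003
t_4: node(4,0) S=87.3278 payoff=54.3922 vs cont=53.4183 → 54.3922 [stop]  node(4,1) S=99.4962 payoff=42.2238 vs cont=41.2500 → 42.2238 [stop]  node(4,2) S=113.3600 payoff=28.3600 vs cont=27.3861 → 28.3600 [stop]  node(4,3) S=129.1556 payoff=12.5644 vs cont=13.3828 → 13.3828 [wait]  node(4,4) S=147.1523 payoff=0.0000 vs cont=3.9752 → 3.9752 [wait]  ⇒ S*(4)=113.3600
t_3: node(3,0) S=93.2136 payoff=48.5064 vs cont=47.5325 → 48.5064 [stop]  node(3,1) S=106.2021 payoff=35.5179 vs cont=34.5440 → 35.5179 [stop]  node(3,2) S=121.0003 payoff=20.7197 vs cont=20.1820 → 20.7197 [stop]  node(3,3) S=137.8606 payoff=3.8594 vs cont=8.2764 → 8.2764 [wait]  ⇒ S*(3)=121.0003
t_2: node(2,0) S=99.4962 payoff=42.2238 vs cont=41.2500 → 42.2238 [stop]  node(2,1) S=113.3600 payoff=28.3600 vs cont=27.3861 → 28.3600 [stop]  node(2,2) S=129.1556 payoff=12.5644 vs cont=13.9448 → 13.9448 [wait]  ⇒ S*(2)=113.3600
t_1: node(1,0) S=106.2021 payoff=35.5179 vs cont=34.5440 → 35.5179 [stop]  node(1,1) S=121.0003 payoff=20.7197 vs cont=20.4816 → 20.7197 [stop]  ⇒ S*(1)=121.0003
t_0: node(0,0) S=113.3600 payoff=28.3600 vs cont=27.3861 → 28.3600 [stop]  ⇒ S*(0)=113.3600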